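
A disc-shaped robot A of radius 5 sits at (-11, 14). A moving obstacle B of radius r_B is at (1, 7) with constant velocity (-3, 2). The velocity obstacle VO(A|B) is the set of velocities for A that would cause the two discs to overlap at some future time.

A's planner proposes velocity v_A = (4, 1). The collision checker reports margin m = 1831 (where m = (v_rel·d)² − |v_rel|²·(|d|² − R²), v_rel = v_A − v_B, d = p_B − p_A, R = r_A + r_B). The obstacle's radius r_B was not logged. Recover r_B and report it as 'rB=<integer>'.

m = 1831
d = (12, -7);  v_rel = (7, -1),  |v_rel|² = 50
v_rel×d = (7)·(-7) − (-1)·(12) = -37
since m = R²·50 − (-37)²:  R² = (1369 + 1831) / 50 = 64
R = √64 = 8  ⇒  r_B = 8 − 5 = 3

rB=3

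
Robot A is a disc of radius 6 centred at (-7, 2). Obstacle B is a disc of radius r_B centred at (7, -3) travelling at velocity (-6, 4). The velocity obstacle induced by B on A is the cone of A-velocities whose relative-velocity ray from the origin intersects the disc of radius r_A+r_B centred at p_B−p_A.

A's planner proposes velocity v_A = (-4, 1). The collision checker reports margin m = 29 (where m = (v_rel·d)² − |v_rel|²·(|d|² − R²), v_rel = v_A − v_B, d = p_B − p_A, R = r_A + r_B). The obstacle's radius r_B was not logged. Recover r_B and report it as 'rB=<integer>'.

m = 29
d = (14, -5);  v_rel = (2, -3),  |v_rel|² = 13
v_rel×d = (2)·(-5) − (-3)·(14) = 32
since m = R²·13 − 32²:  R² = (1024 + 29) / 13 = 81
R = √81 = 9  ⇒  r_B = 9 − 6 = 3

rB=3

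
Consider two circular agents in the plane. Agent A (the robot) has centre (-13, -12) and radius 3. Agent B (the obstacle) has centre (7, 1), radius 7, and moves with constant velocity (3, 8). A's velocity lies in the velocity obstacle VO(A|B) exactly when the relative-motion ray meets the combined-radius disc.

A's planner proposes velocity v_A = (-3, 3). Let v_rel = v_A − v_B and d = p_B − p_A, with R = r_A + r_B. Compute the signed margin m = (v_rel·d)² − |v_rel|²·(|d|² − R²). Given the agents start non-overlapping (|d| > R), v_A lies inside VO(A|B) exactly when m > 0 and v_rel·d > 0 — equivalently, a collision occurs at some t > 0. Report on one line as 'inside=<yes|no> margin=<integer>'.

d = (20, 13),  |d|² = 569;  R = 3+7 = 10,  c = 569−10² = 469
v_rel = (-6, -5),  |v_rel|² = 61;  v_rel·d = (-6)·(20) + (-5)·(13) = -185
61·t² + 370·t + 469 = 0  ⇒  m = (-185)² − 61·469 = 5616
m = 5616 > 0,  v_rel·d = -185 < 0  ⇒  outside

inside=no margin=5616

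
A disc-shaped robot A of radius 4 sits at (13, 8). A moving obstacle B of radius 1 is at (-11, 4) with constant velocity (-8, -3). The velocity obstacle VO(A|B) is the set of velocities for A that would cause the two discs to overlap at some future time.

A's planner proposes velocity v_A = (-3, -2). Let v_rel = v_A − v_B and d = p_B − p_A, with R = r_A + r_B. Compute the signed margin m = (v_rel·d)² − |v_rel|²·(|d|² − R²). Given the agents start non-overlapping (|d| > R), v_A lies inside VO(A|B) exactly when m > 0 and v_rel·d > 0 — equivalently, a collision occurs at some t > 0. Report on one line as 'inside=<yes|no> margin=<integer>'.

d = (-24, -4),  |d|² = 592;  R = 4+1 = 5,  c = 592−5² = 567
v_rel = (5, 1),  |v_rel|² = 26;  v_rel·d = (5)·(-24) + (1)·(-4) = -124
26·t² + 248·t + 567 = 0  ⇒  m = (-124)² − 26·567 = 634
m = 634 > 0,  v_rel·d = -124 < 0  ⇒  outside

inside=no margin=634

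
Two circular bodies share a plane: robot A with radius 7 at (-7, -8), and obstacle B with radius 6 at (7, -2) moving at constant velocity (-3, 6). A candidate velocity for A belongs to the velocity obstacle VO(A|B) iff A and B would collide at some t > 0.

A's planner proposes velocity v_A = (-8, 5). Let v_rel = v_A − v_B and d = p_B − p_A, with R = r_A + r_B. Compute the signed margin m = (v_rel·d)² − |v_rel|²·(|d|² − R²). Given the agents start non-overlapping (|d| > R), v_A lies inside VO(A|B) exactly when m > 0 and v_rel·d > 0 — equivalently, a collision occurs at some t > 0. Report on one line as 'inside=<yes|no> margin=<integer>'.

d = (14, 6),  |d|² = 232;  R = 7+6 = 13,  c = 232−13² = 63
v_rel = (-5, -1),  |v_rel|² = 26;  v_rel·d = (-5)·(14) + (-1)·(6) = -76
26·t² + 152·t + 63 = 0  ⇒  m = (-76)² − 26·63 = 4138
m = 4138 > 0,  v_rel·d = -76 < 0  ⇒  outside

inside=no margin=4138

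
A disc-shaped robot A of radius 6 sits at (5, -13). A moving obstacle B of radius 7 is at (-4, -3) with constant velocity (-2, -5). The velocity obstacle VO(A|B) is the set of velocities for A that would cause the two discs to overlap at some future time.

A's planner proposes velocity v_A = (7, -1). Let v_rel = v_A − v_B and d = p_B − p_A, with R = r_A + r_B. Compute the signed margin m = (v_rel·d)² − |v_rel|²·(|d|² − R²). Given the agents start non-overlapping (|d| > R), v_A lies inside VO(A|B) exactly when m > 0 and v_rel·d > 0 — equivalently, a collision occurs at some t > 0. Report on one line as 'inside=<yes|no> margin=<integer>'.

d = (-9, 10),  |d|² = 181;  R = 6+7 = 13,  c = 181−13² = 12
v_rel = (9, 4),  |v_rel|² = 97;  v_rel·d = (9)·(-9) + (4)·(10) = -41
97·t² + 82·t + 12 = 0  ⇒  m = (-41)² − 97·12 = 517
m = 517 > 0,  v_rel·d = -41 < 0  ⇒  outside

inside=no margin=517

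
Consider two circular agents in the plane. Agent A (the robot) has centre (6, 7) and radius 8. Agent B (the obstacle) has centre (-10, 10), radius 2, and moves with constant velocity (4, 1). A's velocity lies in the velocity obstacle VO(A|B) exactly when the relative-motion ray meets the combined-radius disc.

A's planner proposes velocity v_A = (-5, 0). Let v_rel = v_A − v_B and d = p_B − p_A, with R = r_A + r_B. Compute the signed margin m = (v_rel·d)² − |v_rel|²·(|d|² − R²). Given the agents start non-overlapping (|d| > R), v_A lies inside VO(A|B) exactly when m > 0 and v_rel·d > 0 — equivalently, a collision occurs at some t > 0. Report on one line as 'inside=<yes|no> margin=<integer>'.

d = (-16, 3),  |d|² = 265;  R = 8+2 = 10,  c = 265−10² = 165
v_rel = (-9, -1),  |v_rel|² = 82;  v_rel·d = (-9)·(-16) + (-1)·(3) = 141
82·t² − 282·t + 165 = 0  ⇒  m = 141² − 82·165 = 6351
m = 6351 > 0,  v_rel·d = 141 > 0  ⇒  inside

inside=yes margin=6351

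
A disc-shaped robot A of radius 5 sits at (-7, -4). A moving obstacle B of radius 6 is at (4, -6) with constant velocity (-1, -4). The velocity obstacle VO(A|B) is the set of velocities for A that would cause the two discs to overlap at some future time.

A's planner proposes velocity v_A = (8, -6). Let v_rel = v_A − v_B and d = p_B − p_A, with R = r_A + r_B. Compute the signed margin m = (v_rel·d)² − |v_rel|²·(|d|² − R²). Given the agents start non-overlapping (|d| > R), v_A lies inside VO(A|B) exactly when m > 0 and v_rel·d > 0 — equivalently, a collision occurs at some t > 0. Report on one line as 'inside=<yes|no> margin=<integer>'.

d = (11, -2),  |d|² = 125;  R = 5+6 = 11,  c = 125−11² = 4
v_rel = (9, -2),  |v_rel|² = 85;  v_rel·d = (9)·(11) + (-2)·(-2) = 103
85·t² − 206·t + 4 = 0  ⇒  m = 103² − 85·4 = 10269
m = 10269 > 0,  v_rel·d = 103 > 0  ⇒  inside

inside=yes margin=10269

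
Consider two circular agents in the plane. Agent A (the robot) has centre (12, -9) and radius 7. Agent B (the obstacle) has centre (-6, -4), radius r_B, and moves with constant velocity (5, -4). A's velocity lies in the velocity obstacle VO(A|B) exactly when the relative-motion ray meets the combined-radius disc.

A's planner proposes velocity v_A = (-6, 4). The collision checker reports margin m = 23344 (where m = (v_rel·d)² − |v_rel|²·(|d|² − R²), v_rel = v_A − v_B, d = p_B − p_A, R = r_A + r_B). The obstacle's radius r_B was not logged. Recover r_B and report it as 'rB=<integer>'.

m = 23344
d = (-18, 5);  v_rel = (-11, 8),  |v_rel|² = 185
v_rel×d = (-11)·(5) − (8)·(-18) = 89
since m = R²·185 − 89²:  R² = (7921 + 23344) / 185 = 169
R = √169 = 13  ⇒  r_B = 13 − 7 = 6

rB=6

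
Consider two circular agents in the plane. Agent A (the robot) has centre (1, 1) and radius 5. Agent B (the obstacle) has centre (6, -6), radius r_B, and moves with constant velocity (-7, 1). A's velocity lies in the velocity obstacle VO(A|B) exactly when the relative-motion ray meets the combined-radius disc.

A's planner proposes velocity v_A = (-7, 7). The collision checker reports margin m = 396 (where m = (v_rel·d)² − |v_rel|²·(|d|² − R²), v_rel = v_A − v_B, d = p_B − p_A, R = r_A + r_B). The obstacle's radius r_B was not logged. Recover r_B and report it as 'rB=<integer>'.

m = 396
d = (5, -7);  v_rel = (0, 6),  |v_rel|² = 36
v_rel×d = (0)·(-7) − (6)·(5) = -30
since m = R²·36 − (-30)²:  R² = (900 + 396) / 36 = 36
R = √36 = 6  ⇒  r_B = 6 − 5 = 1

rB=1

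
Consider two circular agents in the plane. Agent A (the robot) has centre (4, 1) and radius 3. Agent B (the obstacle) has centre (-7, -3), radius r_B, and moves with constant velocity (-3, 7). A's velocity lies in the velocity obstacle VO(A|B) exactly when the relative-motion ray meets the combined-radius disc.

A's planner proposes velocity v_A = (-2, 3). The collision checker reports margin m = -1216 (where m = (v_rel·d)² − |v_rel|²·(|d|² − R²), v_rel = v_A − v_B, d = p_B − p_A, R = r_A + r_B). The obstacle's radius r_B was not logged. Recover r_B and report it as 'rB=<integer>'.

m = -1216
d = (-11, -4);  v_rel = (1, -4),  |v_rel|² = 17
v_rel×d = (1)·(-4) − (-4)·(-11) = -48
since m = R²·17 − (-48)²:  R² = (2304 + -1216) / 17 = 64
R = √64 = 8  ⇒  r_B = 8 − 3 = 5

rB=5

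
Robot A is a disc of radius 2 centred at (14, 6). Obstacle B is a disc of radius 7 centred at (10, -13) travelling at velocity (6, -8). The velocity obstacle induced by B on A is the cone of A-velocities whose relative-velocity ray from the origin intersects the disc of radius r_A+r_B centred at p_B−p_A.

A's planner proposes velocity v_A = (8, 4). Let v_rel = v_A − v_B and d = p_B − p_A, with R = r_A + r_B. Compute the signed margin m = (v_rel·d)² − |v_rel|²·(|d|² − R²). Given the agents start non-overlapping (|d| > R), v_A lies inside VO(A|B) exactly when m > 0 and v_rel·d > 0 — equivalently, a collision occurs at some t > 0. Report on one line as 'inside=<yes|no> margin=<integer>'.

d = (-4, -19),  |d|² = 377;  R = 2+7 = 9,  c = 377−9² = 296
v_rel = (2, 12),  |v_rel|² = 148;  v_rel·d = (2)·(-4) + (12)·(-19) = -236
148·t² + 472·t + 296 = 0  ⇒  m = (-236)² − 148·296 = 11888
m = 11888 > 0,  v_rel·d = -236 < 0  ⇒  outside

inside=no margin=11888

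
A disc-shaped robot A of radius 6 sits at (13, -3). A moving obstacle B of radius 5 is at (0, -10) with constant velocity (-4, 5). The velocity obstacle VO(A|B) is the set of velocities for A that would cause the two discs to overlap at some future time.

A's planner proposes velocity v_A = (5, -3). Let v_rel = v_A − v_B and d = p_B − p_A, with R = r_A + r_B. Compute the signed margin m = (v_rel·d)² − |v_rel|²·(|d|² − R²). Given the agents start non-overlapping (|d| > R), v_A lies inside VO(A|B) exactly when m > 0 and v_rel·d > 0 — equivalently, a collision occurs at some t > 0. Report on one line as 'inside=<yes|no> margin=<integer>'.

d = (-13, -7),  |d|² = 218;  R = 6+5 = 11,  c = 218−11² = 97
v_rel = (9, -8),  |v_rel|² = 145;  v_rel·d = (9)·(-13) + (-8)·(-7) = -61
145·t² + 122·t + 97 = 0  ⇒  m = (-61)² − 145·97 = -10344
m = -10344 < 0,  v_rel·d = -61 < 0  ⇒  outside

inside=no margin=-10344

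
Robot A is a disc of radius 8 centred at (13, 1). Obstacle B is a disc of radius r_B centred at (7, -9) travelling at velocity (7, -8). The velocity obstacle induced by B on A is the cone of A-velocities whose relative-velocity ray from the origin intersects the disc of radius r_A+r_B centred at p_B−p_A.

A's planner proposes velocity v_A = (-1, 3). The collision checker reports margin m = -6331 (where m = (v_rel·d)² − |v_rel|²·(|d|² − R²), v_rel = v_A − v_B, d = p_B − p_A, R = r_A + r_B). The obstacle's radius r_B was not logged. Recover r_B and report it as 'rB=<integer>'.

m = -6331
d = (-6, -10);  v_rel = (-8, 11),  |v_rel|² = 185
v_rel×d = (-8)·(-10) − (11)·(-6) = 146
since m = R²·185 − 146²:  R² = (21316 + -6331) / 185 = 81
R = √81 = 9  ⇒  r_B = 9 − 8 = 1

rB=1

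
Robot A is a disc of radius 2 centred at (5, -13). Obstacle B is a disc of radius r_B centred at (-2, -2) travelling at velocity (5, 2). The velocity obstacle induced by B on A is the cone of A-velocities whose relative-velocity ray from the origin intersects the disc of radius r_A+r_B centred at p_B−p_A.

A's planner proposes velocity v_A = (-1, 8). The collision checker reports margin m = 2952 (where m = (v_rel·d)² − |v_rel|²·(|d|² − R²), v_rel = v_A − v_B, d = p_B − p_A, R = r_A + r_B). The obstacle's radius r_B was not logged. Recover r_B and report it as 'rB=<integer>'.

m = 2952
d = (-7, 11);  v_rel = (-6, 6),  |v_rel|² = 72
v_rel×d = (-6)·(11) − (6)·(-7) = -24
since m = R²·72 − (-24)²:  R² = (576 + 2952) / 72 = 49
R = √49 = 7  ⇒  r_B = 7 − 2 = 5

rB=5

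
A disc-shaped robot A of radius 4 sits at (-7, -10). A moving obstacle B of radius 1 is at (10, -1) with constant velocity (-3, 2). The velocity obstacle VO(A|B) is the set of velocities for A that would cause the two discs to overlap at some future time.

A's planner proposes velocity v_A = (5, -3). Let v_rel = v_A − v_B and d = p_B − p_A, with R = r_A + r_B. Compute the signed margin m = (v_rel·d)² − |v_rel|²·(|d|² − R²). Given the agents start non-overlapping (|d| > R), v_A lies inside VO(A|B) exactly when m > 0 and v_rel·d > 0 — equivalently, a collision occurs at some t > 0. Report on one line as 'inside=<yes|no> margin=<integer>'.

d = (17, 9),  |d|² = 370;  R = 4+1 = 5,  c = 370−5² = 345
v_rel = (8, -5),  |v_rel|² = 89;  v_rel·d = (8)·(17) + (-5)·(9) = 91
89·t² − 182·t + 345 = 0  ⇒  m = 91² − 89·345 = -22424
m = -22424 < 0,  v_rel·d = 91 > 0  ⇒  outside

inside=no margin=-22424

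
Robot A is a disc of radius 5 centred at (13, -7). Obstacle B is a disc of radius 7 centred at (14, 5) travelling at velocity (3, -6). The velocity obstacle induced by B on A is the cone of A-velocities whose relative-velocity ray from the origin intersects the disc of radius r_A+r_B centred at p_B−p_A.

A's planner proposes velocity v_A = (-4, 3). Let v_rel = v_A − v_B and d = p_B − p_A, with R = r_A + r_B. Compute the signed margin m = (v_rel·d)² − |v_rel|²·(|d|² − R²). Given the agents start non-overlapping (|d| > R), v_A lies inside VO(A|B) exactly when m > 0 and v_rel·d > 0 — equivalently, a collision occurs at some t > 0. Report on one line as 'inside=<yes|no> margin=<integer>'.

d = (1, 12),  |d|² = 145;  R = 5+7 = 12,  c = 145−12² = 1
v_rel = (-7, 9),  |v_rel|² = 130;  v_rel·d = (-7)·(1) + (9)·(12) = 101
130·t² − 202·t + 1 = 0  ⇒  m = 101² − 130·1 = 10071
m = 10071 > 0,  v_rel·d = 101 > 0  ⇒  inside

inside=yes margin=10071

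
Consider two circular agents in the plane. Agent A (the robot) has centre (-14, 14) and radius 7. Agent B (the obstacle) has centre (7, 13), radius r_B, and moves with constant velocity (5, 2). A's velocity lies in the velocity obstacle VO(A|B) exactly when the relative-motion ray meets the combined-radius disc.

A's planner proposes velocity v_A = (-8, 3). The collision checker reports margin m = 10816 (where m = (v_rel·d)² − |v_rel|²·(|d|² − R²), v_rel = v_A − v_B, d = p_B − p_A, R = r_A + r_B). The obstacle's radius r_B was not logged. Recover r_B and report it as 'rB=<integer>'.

m = 10816
d = (21, -1);  v_rel = (-13, 1),  |v_rel|² = 170
v_rel×d = (-13)·(-1) − (1)·(21) = -8
since m = R²·170 − (-8)²:  R² = (64 + 10816) / 170 = 64
R = √64 = 8  ⇒  r_B = 8 − 7 = 1

rB=1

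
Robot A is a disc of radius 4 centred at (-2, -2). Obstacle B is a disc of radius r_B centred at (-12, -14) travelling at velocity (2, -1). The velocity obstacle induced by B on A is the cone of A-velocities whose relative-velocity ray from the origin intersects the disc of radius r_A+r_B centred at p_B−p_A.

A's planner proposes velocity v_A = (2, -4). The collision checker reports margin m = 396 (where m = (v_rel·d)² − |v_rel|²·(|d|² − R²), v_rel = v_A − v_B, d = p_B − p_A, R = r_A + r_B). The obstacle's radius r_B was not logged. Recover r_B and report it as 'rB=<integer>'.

m = 396
d = (-10, -12);  v_rel = (0, -3),  |v_rel|² = 9
v_rel×d = (0)·(-12) − (-3)·(-10) = -30
since m = R²·9 − (-30)²:  R² = (900 + 396) / 9 = 144
R = √144 = 12  ⇒  r_B = 12 − 4 = 8

rB=8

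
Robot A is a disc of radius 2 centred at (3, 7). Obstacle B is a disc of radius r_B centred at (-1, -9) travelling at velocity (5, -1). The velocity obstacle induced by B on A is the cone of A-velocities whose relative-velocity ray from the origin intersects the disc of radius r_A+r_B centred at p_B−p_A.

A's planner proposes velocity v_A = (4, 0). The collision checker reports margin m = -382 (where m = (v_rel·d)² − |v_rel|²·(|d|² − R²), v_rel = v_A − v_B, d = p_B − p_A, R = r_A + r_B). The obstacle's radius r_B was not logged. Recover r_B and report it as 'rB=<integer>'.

m = -382
d = (-4, -16);  v_rel = (-1, 1),  |v_rel|² = 2
v_rel×d = (-1)·(-16) − (1)·(-4) = 20
since m = R²·2 − 20²:  R² = (400 + -382) / 2 = 9
R = √9 = 3  ⇒  r_B = 3 − 2 = 1

rB=1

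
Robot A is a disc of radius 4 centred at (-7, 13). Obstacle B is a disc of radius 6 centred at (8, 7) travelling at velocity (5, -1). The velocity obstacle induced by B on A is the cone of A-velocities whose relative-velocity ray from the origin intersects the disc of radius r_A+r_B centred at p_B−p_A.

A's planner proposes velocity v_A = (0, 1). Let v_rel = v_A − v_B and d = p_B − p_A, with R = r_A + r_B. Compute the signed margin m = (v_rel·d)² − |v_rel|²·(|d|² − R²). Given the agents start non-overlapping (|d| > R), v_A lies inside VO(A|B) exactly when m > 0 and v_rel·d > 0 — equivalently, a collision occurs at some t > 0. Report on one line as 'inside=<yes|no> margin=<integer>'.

d = (15, -6),  |d|² = 261;  R = 4+6 = 10,  c = 261−10² = 161
v_rel = (-5, 2),  |v_rel|² = 29;  v_rel·d = (-5)·(15) + (2)·(-6) = -87
29·t² + 174·t + 161 = 0  ⇒  m = (-87)² − 29·161 = 2900
m = 2900 > 0,  v_rel·d = -87 < 0  ⇒  outside

inside=no margin=2900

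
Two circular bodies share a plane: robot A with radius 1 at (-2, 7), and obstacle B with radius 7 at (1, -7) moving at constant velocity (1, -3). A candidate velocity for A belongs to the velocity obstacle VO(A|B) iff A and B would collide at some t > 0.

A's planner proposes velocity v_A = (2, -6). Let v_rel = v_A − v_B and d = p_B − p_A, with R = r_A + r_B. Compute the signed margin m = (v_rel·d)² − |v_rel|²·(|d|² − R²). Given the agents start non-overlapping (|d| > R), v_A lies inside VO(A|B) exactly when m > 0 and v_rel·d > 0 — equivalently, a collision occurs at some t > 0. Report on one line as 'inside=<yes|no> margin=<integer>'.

d = (3, -14),  |d|² = 205;  R = 1+7 = 8,  c = 205−8² = 141
v_rel = (1, -3),  |v_rel|² = 10;  v_rel·d = (1)·(3) + (-3)·(-14) = 45
10·t² − 90·t + 141 = 0  ⇒  m = 45² − 10·141 = 615
m = 615 > 0,  v_rel·d = 45 > 0  ⇒  inside

inside=yes margin=615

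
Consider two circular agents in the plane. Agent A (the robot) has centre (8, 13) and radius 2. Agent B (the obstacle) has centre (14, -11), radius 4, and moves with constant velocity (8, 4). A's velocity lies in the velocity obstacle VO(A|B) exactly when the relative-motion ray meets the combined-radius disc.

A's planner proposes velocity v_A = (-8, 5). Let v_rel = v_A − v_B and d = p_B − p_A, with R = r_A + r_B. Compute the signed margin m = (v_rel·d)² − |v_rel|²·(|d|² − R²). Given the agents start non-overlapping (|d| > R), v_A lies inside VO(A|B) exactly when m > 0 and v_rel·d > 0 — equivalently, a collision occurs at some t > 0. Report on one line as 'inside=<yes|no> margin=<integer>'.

d = (6, -24),  |d|² = 612;  R = 2+4 = 6,  c = 612−6² = 576
v_rel = (-16, 1),  |v_rel|² = 257;  v_rel·d = (-16)·(6) + (1)·(-24) = -120
257·t² + 240·t + 576 = 0  ⇒  m = (-120)² − 257·576 = -133632
m = -133632 < 0,  v_rel·d = -120 < 0  ⇒  outside

inside=no margin=-133632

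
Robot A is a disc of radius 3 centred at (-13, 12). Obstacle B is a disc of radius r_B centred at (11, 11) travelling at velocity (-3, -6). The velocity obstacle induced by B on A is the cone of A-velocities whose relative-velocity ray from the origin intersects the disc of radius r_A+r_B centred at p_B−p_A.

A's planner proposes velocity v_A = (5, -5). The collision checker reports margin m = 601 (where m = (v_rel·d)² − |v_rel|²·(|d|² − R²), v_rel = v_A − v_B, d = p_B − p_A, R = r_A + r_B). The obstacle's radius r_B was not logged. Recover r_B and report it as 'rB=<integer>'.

m = 601
d = (24, -1);  v_rel = (8, 1),  |v_rel|² = 65
v_rel×d = (8)·(-1) − (1)·(24) = -32
since m = R²·65 − (-32)²:  R² = (1024 + 601) / 65 = 25
R = √25 = 5  ⇒  r_B = 5 − 3 = 2

rB=2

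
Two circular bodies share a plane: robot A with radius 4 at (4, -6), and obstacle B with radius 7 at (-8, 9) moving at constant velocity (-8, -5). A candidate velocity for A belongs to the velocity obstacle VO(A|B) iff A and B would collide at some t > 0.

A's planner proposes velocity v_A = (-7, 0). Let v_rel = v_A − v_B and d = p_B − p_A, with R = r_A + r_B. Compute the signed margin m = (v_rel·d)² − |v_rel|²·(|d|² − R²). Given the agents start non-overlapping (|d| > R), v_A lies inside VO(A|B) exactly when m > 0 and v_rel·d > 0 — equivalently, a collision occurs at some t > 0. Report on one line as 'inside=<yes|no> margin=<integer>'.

d = (-12, 15),  |d|² = 369;  R = 4+7 = 11,  c = 369−11² = 248
v_rel = (1, 5),  |v_rel|² = 26;  v_rel·d = (1)·(-12) + (5)·(15) = 63
26·t² − 126·t + 248 = 0  ⇒  m = 63² − 26·248 = -2479
m = -2479 < 0,  v_rel·d = 63 > 0  ⇒  outside

inside=no margin=-2479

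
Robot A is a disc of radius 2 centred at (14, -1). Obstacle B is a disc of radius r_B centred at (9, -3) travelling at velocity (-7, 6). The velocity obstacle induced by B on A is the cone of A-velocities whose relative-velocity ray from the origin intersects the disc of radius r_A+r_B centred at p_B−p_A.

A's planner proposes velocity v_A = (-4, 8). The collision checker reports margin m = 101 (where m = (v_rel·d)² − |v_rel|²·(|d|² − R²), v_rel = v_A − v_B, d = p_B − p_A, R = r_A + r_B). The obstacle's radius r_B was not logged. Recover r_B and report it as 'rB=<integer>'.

m = 101
d = (-5, -2);  v_rel = (3, 2),  |v_rel|² = 13
v_rel×d = (3)·(-2) − (2)·(-5) = 4
since m = R²·13 − 4²:  R² = (16 + 101) / 13 = 9
R = √9 = 3  ⇒  r_B = 3 − 2 = 1

rB=1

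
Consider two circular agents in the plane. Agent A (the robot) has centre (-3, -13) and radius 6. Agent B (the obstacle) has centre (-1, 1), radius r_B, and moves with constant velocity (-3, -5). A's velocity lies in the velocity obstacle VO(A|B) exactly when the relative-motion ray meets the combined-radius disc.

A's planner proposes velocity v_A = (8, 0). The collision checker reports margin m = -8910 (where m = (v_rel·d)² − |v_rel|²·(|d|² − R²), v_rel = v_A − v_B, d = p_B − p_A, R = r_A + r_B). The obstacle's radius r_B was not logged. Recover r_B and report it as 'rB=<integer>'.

m = -8910
d = (2, 14);  v_rel = (11, 5),  |v_rel|² = 146
v_rel×d = (11)·(14) − (5)·(2) = 144
since m = R²·146 − 144²:  R² = (20736 + -8910) / 146 = 81
R = √81 = 9  ⇒  r_B = 9 − 6 = 3

rB=3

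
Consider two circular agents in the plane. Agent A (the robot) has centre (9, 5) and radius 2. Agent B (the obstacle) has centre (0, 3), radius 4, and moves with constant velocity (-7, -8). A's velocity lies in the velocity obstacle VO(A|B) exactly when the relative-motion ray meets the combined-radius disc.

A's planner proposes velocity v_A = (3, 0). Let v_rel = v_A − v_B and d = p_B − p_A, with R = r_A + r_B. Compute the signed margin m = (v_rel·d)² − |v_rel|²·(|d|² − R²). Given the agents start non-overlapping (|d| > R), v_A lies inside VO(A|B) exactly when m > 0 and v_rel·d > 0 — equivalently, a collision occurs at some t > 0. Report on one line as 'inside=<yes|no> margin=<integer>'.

d = (-9, -2),  |d|² = 85;  R = 2+4 = 6,  c = 85−6² = 49
v_rel = (10, 8),  |v_rel|² = 164;  v_rel·d = (10)·(-9) + (8)·(-2) = -106
164·t² + 212·t + 49 = 0  ⇒  m = (-106)² − 164·49 = 3200
m = 3200 > 0,  v_rel·d = -106 < 0  ⇒  outside

inside=no margin=3200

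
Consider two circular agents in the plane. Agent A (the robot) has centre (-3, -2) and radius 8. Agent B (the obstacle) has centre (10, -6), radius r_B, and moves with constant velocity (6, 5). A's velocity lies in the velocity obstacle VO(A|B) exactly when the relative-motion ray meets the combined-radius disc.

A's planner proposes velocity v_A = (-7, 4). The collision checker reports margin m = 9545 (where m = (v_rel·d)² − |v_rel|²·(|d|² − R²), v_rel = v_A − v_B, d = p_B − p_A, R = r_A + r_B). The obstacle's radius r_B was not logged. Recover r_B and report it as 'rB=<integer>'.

m = 9545
d = (13, -4);  v_rel = (-13, -1),  |v_rel|² = 170
v_rel×d = (-13)·(-4) − (-1)·(13) = 65
since m = R²·170 − 65²:  R² = (4225 + 9545) / 170 = 81
R = √81 = 9  ⇒  r_B = 9 − 8 = 1

rB=1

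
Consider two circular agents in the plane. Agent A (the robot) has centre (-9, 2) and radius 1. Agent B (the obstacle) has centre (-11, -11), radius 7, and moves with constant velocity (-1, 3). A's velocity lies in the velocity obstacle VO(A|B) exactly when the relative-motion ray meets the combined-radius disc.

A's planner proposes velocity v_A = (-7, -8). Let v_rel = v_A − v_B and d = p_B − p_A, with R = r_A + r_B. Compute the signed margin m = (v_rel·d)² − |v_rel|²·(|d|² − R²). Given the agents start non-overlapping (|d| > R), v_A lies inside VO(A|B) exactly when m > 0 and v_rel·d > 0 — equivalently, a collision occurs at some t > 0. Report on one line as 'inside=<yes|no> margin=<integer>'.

d = (-2, -13),  |d|² = 173;  R = 1+7 = 8,  c = 173−8² = 109
v_rel = (-6, -11),  |v_rel|² = 157;  v_rel·d = (-6)·(-2) + (-11)·(-13) = 155
157·t² − 310·t + 109 = 0  ⇒  m = 155² − 157·109 = 6912
m = 6912 > 0,  v_rel·d = 155 > 0  ⇒  inside

inside=yes margin=6912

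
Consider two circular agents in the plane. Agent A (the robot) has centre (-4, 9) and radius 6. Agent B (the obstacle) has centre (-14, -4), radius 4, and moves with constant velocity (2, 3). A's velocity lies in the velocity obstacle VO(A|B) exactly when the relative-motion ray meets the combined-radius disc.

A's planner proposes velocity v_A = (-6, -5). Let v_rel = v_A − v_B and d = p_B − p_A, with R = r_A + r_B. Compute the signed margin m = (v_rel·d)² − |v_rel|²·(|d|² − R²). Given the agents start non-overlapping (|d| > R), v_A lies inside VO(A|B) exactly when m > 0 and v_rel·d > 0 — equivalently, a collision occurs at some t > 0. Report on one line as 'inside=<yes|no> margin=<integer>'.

d = (-10, -13),  |d|² = 269;  R = 6+4 = 10,  c = 269−10² = 169
v_rel = (-8, -8),  |v_rel|² = 128;  v_rel·d = (-8)·(-10) + (-8)·(-13) = 184
128·t² − 368·t + 169 = 0  ⇒  m = 184² − 128·169 = 12224
m = 12224 > 0,  v_rel·d = 184 > 0  ⇒  inside

inside=yes margin=12224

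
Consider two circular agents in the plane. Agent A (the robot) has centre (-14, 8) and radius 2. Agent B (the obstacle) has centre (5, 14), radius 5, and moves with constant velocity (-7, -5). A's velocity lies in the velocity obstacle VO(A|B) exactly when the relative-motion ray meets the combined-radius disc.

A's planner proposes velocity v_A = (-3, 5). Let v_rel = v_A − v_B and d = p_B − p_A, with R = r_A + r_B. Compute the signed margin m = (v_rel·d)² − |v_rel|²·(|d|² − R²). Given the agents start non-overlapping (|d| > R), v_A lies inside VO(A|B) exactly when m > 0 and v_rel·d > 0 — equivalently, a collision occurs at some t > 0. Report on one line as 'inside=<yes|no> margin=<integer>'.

d = (19, 6),  |d|² = 397;  R = 2+5 = 7,  c = 397−7² = 348
v_rel = (4, 10),  |v_rel|² = 116;  v_rel·d = (4)·(19) + (10)·(6) = 136
116·t² − 272·t + 348 = 0  ⇒  m = 136² − 116·348 = -21872
m = -21872 < 0,  v_rel·d = 136 > 0  ⇒  outside

inside=no margin=-21872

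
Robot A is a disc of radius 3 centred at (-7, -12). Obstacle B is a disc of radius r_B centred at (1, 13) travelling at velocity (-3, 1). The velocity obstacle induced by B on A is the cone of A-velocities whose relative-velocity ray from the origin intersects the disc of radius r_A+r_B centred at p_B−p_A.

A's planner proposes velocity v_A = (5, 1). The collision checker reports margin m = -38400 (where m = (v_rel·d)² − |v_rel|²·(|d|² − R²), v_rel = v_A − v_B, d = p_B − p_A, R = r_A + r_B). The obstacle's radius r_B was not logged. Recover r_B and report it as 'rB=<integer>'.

m = -38400
d = (8, 25);  v_rel = (8, 0),  |v_rel|² = 64
v_rel×d = (8)·(25) − (0)·(8) = 200
since m = R²·64 − 200²:  R² = (40000 + -38400) / 64 = 25
R = √25 = 5  ⇒  r_B = 5 − 3 = 2

rB=2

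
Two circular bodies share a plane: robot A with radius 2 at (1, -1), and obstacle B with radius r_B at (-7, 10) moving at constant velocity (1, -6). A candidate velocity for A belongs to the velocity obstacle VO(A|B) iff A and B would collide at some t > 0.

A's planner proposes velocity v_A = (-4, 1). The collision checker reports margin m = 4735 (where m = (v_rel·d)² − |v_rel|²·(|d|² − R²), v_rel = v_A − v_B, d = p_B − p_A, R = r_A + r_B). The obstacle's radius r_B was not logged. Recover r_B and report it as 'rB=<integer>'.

m = 4735
d = (-8, 11);  v_rel = (-5, 7),  |v_rel|² = 74
v_rel×d = (-5)·(11) − (7)·(-8) = 1
since m = R²·74 − 1²:  R² = (1 + 4735) / 74 = 64
R = √64 = 8  ⇒  r_B = 8 − 2 = 6

rB=6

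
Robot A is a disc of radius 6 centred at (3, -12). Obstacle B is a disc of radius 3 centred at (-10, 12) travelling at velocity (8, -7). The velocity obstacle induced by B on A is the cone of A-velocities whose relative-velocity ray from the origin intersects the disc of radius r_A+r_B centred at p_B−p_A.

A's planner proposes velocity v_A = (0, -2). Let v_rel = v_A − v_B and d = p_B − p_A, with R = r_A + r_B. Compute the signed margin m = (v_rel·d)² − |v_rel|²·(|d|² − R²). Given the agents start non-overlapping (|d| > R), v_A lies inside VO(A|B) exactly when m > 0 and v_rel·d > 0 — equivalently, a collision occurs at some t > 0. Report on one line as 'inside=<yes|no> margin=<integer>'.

d = (-13, 24),  |d|² = 745;  R = 6+3 = 9,  c = 745−9² = 664
v_rel = (-8, 5),  |v_rel|² = 89;  v_rel·d = (-8)·(-13) + (5)·(24) = 224
89·t² − 448·t + 664 = 0  ⇒  m = 224² − 89·664 = -8920
m = -8920 < 0,  v_rel·d = 224 > 0  ⇒  outside

inside=no margin=-8920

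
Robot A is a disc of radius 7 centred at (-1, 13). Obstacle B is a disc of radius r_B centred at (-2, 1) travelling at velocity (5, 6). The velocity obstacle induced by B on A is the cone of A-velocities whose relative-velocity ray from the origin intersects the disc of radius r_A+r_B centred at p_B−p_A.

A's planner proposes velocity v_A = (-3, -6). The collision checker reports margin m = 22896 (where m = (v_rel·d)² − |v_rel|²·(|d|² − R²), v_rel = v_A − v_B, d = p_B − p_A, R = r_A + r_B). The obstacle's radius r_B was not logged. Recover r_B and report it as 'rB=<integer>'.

m = 22896
d = (-1, -12);  v_rel = (-8, -12),  |v_rel|² = 208
v_rel×d = (-8)·(-12) − (-12)·(-1) = 84
since m = R²·208 − 84²:  R² = (7056 + 22896) / 208 = 144
R = √144 = 12  ⇒  r_B = 12 − 7 = 5

rB=5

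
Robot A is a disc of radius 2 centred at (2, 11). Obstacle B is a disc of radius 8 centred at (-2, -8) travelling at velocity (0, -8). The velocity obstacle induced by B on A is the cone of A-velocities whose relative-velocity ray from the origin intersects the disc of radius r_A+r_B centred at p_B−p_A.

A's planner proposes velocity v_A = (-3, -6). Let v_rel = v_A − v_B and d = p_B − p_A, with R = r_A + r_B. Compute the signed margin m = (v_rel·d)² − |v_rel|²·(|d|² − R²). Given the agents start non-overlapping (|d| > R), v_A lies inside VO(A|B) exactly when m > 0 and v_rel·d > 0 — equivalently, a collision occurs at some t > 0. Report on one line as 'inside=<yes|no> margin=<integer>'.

d = (-4, -19),  |d|² = 377;  R = 2+8 = 10,  c = 377−10² = 277
v_rel = (-3, 2),  |v_rel|² = 13;  v_rel·d = (-3)·(-4) + (2)·(-19) = -26
13·t² + 52·t + 277 = 0  ⇒  m = (-26)² − 13·277 = -2925
m = -2925 < 0,  v_rel·d = -26 < 0  ⇒  outside

inside=no margin=-2925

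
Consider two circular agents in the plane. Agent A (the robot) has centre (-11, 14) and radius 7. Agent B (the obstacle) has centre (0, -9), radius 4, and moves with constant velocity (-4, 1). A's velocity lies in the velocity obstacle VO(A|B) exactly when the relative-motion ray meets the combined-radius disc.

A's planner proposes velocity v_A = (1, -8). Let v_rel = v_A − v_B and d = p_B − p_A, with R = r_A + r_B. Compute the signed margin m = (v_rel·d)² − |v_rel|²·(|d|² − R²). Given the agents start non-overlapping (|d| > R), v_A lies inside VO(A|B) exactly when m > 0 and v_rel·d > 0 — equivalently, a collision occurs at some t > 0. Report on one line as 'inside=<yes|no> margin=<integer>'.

d = (11, -23),  |d|² = 650;  R = 7+4 = 11,  c = 650−11² = 529
v_rel = (5, -9),  |v_rel|² = 106;  v_rel·d = (5)·(11) + (-9)·(-23) = 262
106·t² − 524·t + 529 = 0  ⇒  m = 262² − 106·529 = 12570
m = 12570 > 0,  v_rel·d = 262 > 0  ⇒  inside

inside=yes margin=12570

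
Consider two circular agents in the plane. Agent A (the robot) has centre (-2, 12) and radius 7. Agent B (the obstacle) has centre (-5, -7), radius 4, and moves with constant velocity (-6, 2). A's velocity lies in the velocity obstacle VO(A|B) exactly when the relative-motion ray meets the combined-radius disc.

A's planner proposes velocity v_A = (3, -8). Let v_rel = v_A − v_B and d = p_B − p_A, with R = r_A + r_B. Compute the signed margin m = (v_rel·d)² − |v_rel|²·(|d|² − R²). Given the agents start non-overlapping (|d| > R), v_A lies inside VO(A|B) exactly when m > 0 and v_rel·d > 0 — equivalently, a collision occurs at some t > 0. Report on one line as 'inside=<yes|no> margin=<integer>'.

d = (-3, -19),  |d|² = 370;  R = 7+4 = 11,  c = 370−11² = 249
v_rel = (9, -10),  |v_rel|² = 181;  v_rel·d = (9)·(-3) + (-10)·(-19) = 163
181·t² − 326·t + 249 = 0  ⇒  m = 163² − 181·249 = -18500
m = -18500 < 0,  v_rel·d = 163 > 0  ⇒  outside

inside=no margin=-18500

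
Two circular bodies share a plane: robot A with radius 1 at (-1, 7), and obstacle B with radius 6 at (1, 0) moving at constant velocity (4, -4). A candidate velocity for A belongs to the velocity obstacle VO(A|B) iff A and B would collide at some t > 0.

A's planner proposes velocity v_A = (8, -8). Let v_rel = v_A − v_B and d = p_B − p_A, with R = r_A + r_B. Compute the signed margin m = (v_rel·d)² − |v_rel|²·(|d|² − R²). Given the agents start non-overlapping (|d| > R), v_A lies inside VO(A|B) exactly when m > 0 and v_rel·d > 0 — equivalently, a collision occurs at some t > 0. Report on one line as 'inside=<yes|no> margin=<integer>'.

d = (2, -7),  |d|² = 53;  R = 1+6 = 7,  c = 53−7² = 4
v_rel = (4, -4),  |v_rel|² = 32;  v_rel·d = (4)·(2) + (-4)·(-7) = 36
32·t² − 72·t + 4 = 0  ⇒  m = 36² − 32·4 = 1168
m = 1168 > 0,  v_rel·d = 36 > 0  ⇒  inside

inside=yes margin=1168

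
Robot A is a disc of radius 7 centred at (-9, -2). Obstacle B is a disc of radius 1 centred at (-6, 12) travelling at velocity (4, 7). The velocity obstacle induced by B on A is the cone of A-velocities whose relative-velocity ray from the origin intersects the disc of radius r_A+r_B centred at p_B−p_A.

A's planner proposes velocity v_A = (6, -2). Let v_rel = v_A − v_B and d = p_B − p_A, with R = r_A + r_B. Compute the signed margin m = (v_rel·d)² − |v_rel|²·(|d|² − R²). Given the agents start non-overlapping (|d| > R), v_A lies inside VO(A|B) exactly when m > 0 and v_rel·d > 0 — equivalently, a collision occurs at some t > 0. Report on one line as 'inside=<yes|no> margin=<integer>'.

d = (3, 14),  |d|² = 205;  R = 7+1 = 8,  c = 205−8² = 141
v_rel = (2, -9),  |v_rel|² = 85;  v_rel·d = (2)·(3) + (-9)·(14) = -120
85·t² + 240·t + 141 = 0  ⇒  m = (-120)² − 85·141 = 2415
m = 2415 > 0,  v_rel·d = -120 < 0  ⇒  outside

inside=no margin=2415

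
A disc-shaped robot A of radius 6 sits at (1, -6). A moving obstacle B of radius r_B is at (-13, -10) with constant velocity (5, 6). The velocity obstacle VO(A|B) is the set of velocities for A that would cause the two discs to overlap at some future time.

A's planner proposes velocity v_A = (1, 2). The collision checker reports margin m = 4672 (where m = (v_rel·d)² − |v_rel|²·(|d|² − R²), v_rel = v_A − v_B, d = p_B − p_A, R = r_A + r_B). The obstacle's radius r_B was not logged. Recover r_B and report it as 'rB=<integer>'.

m = 4672
d = (-14, -4);  v_rel = (-4, -4),  |v_rel|² = 32
v_rel×d = (-4)·(-4) − (-4)·(-14) = -40
since m = R²·32 − (-40)²:  R² = (1600 + 4672) / 32 = 196
R = √196 = 14  ⇒  r_B = 14 − 6 = 8

rB=8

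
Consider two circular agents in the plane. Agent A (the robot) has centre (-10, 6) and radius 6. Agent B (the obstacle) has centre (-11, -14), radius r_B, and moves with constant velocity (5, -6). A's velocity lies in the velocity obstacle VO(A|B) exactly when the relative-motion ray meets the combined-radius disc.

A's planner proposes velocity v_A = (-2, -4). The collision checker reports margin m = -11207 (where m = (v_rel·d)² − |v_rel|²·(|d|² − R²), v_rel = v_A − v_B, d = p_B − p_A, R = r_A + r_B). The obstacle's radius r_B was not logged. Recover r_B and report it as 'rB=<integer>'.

m = -11207
d = (-1, -20);  v_rel = (-7, 2),  |v_rel|² = 53
v_rel×d = (-7)·(-20) − (2)·(-1) = 142
since m = R²·53 − 142²:  R² = (20164 + -11207) / 53 = 169
R = √169 = 13  ⇒  r_B = 13 − 6 = 7

rB=7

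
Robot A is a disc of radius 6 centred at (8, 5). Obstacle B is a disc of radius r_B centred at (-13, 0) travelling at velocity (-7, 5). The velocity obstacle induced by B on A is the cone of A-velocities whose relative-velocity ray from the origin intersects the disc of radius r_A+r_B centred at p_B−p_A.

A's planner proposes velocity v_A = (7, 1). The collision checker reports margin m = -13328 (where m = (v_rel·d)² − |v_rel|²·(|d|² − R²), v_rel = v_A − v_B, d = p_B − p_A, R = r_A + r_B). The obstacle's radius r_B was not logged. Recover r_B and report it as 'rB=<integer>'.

m = -13328
d = (-21, -5);  v_rel = (14, -4),  |v_rel|² = 212
v_rel×d = (14)·(-5) − (-4)·(-21) = -154
since m = R²·212 − (-154)²:  R² = (23716 + -13328) / 212 = 49
R = √49 = 7  ⇒  r_B = 7 − 6 = 1

rB=1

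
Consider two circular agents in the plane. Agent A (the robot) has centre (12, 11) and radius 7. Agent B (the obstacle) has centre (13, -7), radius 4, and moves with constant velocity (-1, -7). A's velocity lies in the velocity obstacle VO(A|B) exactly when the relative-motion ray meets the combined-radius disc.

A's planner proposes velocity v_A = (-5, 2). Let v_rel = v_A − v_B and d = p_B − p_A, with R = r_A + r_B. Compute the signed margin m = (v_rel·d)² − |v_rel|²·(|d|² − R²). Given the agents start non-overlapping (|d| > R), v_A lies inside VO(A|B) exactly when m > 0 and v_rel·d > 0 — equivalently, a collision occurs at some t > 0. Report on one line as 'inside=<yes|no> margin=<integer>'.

d = (1, -18),  |d|² = 325;  R = 7+4 = 11,  c = 325−11² = 204
v_rel = (-4, 9),  |v_rel|² = 97;  v_rel·d = (-4)·(1) + (9)·(-18) = -166
97·t² + 332·t + 204 = 0  ⇒  m = (-166)² − 97·204 = 7768
m = 7768 > 0,  v_rel·d = -166 < 0  ⇒  outside

inside=no margin=7768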